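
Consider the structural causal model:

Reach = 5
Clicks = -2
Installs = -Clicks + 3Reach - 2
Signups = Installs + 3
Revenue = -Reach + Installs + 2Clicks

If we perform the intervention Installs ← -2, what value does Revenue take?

-11

do(Installs=-2) replaces the equation Installs = -Clicks + 3Reach - 2 with the constant Installs = -2.
Revenue = -Reach + Installs + 2Clicks  [with Reach=5, Installs=-2, Clicks=-2]  = -11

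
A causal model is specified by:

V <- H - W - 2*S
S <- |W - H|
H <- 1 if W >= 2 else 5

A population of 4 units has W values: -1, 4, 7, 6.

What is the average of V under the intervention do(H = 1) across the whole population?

-11

Under do(H=1), H's equation is replaced by H=1 for every unit. Per-unit V: -2, -9, -18, -15. Mean = -11.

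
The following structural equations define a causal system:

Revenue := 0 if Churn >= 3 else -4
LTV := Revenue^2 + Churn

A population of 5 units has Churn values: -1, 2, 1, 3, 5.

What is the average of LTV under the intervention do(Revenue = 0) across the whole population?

Under do(Revenue=0), Revenue's equation is replaced by Revenue=0 for every unit. Per-unit LTV: -1, 2, 1, 3, 5. Mean = 2.

2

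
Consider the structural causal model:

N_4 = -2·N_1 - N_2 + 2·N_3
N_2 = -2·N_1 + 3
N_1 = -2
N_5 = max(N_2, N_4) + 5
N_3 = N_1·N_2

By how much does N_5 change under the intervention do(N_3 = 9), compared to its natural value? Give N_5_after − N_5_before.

do(N_3=9) replaces the equation N_3 = N_1·N_2 with the constant N_3 = 9.
N_2 = -2·N_1 + 3  [with N_1=-2]  = 7
N_4 = -2·N_1 - N_2 + 2·N_3  [with N_1=-2, N_2=7, N_3=9]  = 15
N_5 = max(N_2, N_4) + 5  [with N_2=7, N_4=15]  = 20
Without intervention: N_2 = -2·N_1 + 3  [with N_1=-2]  = 7; N_3 = N_1·N_2  [with N_1=-2, N_2=7]  = -14; N_4 = -2·N_1 - N_2 + 2·N_3  [with N_1=-2, N_2=7, N_3=-14]  = -31; N_5 = max(N_2, N_4) + 5  [with N_2=7, N_4=-31]  = 12.
Change = 20 − 12 = 8.

8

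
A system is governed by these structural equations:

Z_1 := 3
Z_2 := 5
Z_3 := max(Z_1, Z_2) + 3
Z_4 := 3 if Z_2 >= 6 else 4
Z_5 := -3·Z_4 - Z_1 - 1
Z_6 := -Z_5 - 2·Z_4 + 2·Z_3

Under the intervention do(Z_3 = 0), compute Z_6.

The intervention breaks the incoming arrows to Z_3: Z_3 := max(Z_1, Z_2) + 3 no longer applies, and Z_3 = 0.
Z_4 = 3 if Z_2 >= 6 else 4  [with Z_2=5]  = 4
Z_5 = -3·Z_4 - Z_1 - 1  [with Z_4=4, Z_1=3]  = -16
Z_6 = -Z_5 - 2·Z_4 + 2·Z_3  [with Z_5=-16, Z_4=4, Z_3=0]  = 8

8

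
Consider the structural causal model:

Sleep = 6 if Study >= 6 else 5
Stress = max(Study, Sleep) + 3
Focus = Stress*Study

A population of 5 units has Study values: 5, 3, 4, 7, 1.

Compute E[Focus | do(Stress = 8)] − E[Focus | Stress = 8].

do(Stress=8) breaks Stress's dependence on Study. With Stress=8 fixed, Focus across the units is 40, 24, 32, 56, 8, mean 32.
Observing Stress=8 restricts to units where Stress's equation naturally yields 8: Study ∈ {5, 3, 4, 1}. In that subpopulation Focus = 40, 24, 32, 8, mean 26.
Difference = 32 − 26 = 6.

6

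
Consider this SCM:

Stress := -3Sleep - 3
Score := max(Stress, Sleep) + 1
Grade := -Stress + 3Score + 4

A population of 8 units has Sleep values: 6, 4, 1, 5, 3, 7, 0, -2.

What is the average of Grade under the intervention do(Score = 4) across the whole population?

28

Every unit gets Score=4 under the intervention. Grade values become 37, 31, 22, 34, 28, 40, 19, 13; E[Grade|do(Score=4)] = 28.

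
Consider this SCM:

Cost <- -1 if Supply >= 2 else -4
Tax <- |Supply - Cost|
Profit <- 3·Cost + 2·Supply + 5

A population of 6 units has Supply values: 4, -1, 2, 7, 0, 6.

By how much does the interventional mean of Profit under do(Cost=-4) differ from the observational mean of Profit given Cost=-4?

The intervention sets Cost=-4 in all 6 units regardless of Supply. Recomputing Profit per unit gives 1, -9, -3, 7, -7, 5; average -1.
Conditioning on Cost=-4 selects the 2 unit(s) with Supply ∈ {-1, 0}. Their Profit values: -9, -7. Mean = -8.
Difference = -1 − (-8) = 7.

7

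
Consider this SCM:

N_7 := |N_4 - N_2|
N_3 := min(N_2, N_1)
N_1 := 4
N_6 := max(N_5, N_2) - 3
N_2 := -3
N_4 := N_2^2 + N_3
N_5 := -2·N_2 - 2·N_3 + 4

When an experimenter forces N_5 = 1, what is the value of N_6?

The intervention breaks the incoming arrows to N_5: N_5 := -2·N_2 - 2·N_3 + 4 no longer applies, and N_5 = 1.
N_6 = max(N_5, N_2) - 3  [with N_5=1, N_2=-3]  = -2

-2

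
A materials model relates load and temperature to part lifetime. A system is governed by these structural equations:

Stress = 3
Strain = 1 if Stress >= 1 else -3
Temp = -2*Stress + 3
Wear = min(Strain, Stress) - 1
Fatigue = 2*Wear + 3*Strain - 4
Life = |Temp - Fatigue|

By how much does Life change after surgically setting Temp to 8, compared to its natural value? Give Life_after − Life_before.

The intervention breaks the incoming arrows to Temp: Temp = -2*Stress + 3 no longer applies, and Temp = 8.
Strain = 1 if Stress >= 1 else -3  [with Stress=3]  = 1
Wear = min(Strain, Stress) - 1  [with Strain=1, Stress=3]  = 0
Fatigue = 2*Wear + 3*Strain - 4  [with Wear=0, Strain=1]  = -1
Life = |Temp - Fatigue|  [with Temp=8, Fatigue=-1]  = 9
Without intervention: Strain = 1 if Stress >= 1 else -3  [with Stress=3]  = 1; Temp = -2*Stress + 3  [with Stress=3]  = -3; Wear = min(Strain, Stress) - 1  [with Strain=1, Stress=3]  = 0; Fatigue = 2*Wear + 3*Strain - 4  [with Wear=0, Strain=1]  = -1; Life = |Temp - Fatigue|  [with Temp=-3, Fatigue=-1]  = 2.
Change = 9 − 2 = 7.

7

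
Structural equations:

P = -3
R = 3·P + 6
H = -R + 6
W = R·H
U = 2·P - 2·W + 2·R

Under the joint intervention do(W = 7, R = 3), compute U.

-14

The joint intervention fixes W = 7, R = 3, removing each variable's own equation.
U = 2·P - 2·W + 2·R  [with P=-3, W=7, R=3]  = -14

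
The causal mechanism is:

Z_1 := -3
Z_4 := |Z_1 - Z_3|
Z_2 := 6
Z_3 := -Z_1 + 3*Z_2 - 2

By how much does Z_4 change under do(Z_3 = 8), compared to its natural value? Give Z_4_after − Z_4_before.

The intervention breaks the incoming arrows to Z_3: Z_3 := -Z_1 + 3*Z_2 - 2 no longer applies, and Z_3 = 8.
Z_4 = |Z_1 - Z_3|  [with Z_1=-3, Z_3=8]  = 11
Without intervention: Z_3 = -Z_1 + 3*Z_2 - 2  [with Z_1=-3, Z_2=6]  = 19; Z_4 = |Z_1 - Z_3|  [with Z_1=-3, Z_3=19]  = 22.
Change = 11 − 22 = -11.

-11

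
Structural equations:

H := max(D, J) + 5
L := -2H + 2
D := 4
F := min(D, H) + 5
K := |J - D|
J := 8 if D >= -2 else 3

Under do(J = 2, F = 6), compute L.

-16

The joint intervention fixes J = 2, F = 6, removing each variable's own equation.
H = max(D, J) + 5  [with D=4, J=2]  = 9
L = -2H + 2  [with H=9]  = -16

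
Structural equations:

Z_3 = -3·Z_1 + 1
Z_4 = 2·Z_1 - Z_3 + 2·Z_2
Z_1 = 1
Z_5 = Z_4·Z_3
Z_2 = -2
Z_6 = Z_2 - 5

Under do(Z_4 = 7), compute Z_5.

-14

Intervening sets Z_4 = 7 and removes its equation (Z_4 = 2·Z_1 - Z_3 + 2·Z_2).
Z_3 = -3·Z_1 + 1  [with Z_1=1]  = -2
Z_5 = Z_4·Z_3  [with Z_4=7, Z_3=-2]  = -14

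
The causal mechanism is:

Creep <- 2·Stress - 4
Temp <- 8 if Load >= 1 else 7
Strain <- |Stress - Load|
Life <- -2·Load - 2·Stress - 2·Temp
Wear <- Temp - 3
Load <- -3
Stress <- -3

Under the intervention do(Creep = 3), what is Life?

-2

Under do(Creep=3), the mechanism Creep <- 2·Stress - 4 is discarded; Creep is fixed at 3.
Since Life is not a descendant of the intervened variable, it is unaffected.
Temp = 8 if Load >= 1 else 7  [with Load=-3]  = 7
Life = -2·Load - 2·Stress - 2·Temp  [with Load=-3, Stress=-3, Temp=7]  = -2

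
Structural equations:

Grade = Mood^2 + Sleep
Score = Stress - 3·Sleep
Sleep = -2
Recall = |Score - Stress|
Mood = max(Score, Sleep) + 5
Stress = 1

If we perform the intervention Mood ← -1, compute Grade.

Under do(Mood=-1), the mechanism Mood = max(Score, Sleep) + 5 is discarded; Mood is fixed at -1.
Grade = Mood^2 + Sleep  [with Mood=-1, Sleep=-2]  = -1

-1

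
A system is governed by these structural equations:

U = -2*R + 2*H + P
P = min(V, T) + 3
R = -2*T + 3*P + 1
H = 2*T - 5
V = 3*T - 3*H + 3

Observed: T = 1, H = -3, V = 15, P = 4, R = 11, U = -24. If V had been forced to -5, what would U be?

6

The intervention breaks the incoming arrows to V: V = 3*T - 3*H + 3 no longer applies, and V = -5.
H = 2*T - 5  [with T=1]  = -3
P = min(V, T) + 3  [with V=-5, T=1]  = -2
R = -2*T + 3*P + 1  [with T=1, P=-2]  = -7
U = -2*R + 2*H + P  [with R=-7, H=-3, P=-2]  = 6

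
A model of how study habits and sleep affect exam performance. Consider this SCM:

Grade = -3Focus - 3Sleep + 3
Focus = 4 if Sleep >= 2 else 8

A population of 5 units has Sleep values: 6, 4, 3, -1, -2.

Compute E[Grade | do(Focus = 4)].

The intervention sets Focus=4 in all 5 units regardless of Sleep. Recomputing Grade per unit gives -27, -21, -18, -6, -3; average -15.

-15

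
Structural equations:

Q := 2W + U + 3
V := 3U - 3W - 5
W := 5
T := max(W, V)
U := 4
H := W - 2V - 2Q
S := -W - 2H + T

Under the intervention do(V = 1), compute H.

Intervening sets V = 1 and removes its equation (V := 3U - 3W - 5).
Q = 2W + U + 3  [with W=5, U=4]  = 17
H = W - 2V - 2Q  [with W=5, V=1, Q=17]  = -31

-31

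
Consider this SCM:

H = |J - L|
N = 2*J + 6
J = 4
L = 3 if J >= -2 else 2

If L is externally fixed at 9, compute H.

5

The intervention breaks the incoming arrows to L: L = 3 if J >= -2 else 2 no longer applies, and L = 9.
H = |J - L|  [with J=4, L=9]  = 5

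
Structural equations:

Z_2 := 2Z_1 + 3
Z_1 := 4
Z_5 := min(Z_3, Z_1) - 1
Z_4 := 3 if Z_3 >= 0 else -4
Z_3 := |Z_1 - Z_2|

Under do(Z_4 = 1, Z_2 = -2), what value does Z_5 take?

The joint intervention fixes Z_4 = 1, Z_2 = -2, removing each variable's own equation.
Z_3 = |Z_1 - Z_2|  [with Z_1=4, Z_2=-2]  = 6
Z_5 = min(Z_3, Z_1) - 1  [with Z_3=6, Z_1=4]  = 3

3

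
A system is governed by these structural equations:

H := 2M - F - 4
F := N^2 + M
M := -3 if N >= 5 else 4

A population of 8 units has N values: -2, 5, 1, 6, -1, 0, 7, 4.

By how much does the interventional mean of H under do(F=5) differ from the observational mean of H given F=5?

-5.25

The intervention sets F=5 in all 8 units regardless of N. Recomputing H per unit gives -1, -15, -1, -15, -1, -1, -15, -1; average -6.25.
Observing F=5 restricts to units where F's equation naturally yields 5: N ∈ {1, -1}. In that subpopulation H = -1, -1, mean -1.
Difference = -6.25 − (-1) = -5.25.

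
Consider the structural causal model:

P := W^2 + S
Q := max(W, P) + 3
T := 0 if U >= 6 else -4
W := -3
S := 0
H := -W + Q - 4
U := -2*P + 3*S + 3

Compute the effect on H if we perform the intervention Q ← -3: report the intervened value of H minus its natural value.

-15

Under do(Q=-3), the mechanism Q := max(W, P) + 3 is discarded; Q is fixed at -3.
H = -W + Q - 4  [with W=-3, Q=-3]  = -4
Without intervention: P = W^2 + S  [with W=-3, S=0]  = 9; Q = max(W, P) + 3  [with W=-3, P=9]  = 12; H = -W + Q - 4  [with W=-3, Q=12]  = 11.
Change = -4 − 11 = -15.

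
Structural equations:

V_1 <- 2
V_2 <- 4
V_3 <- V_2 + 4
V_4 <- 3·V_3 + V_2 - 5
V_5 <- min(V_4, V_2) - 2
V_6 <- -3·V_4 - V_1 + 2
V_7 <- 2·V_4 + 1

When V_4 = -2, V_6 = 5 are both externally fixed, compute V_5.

Setting V_4 = -2, V_6 = 5 by intervention discards those variables' equations.
V_5 = min(V_4, V_2) - 2  [with V_4=-2, V_2=4]  = -4

-4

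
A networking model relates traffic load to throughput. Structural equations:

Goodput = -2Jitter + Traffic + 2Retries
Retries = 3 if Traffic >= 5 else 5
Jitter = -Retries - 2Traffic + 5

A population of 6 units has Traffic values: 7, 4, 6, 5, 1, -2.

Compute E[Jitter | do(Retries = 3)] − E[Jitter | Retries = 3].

Under do(Retries=3), Retries's equation is replaced by Retries=3 for every unit. Per-unit Jitter: -12, -6, -10, -8, 0, 6. Mean = -5.
E[Jitter|Retries=3] averages over only the 3 units with Retries=3 (Traffic = 7, 6, 5): Jitter = -12, -10, -8, mean -10.
Difference = -5 − (-10) = 5.

5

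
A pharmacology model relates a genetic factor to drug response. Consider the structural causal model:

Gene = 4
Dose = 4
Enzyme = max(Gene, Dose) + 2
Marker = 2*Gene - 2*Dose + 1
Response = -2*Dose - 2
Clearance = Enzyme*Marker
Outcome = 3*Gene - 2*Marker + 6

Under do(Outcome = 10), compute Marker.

Under do(Outcome=10), the mechanism Outcome = 3*Gene - 2*Marker + 6 is discarded; Outcome is fixed at 10.
Since Marker is not a descendant of the intervened variable, it is unaffected.
Marker = 2*Gene - 2*Dose + 1  [with Gene=4, Dose=4]  = 1

1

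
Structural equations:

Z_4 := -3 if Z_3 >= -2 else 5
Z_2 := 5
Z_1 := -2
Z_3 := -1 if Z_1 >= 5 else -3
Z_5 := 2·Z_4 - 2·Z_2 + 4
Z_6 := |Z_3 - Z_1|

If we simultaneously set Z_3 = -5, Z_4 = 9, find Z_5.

12

Setting Z_3 = -5, Z_4 = 9 by intervention discards those variables' equations.
Z_5 = 2·Z_4 - 2·Z_2 + 4  [with Z_4=9, Z_2=5]  = 12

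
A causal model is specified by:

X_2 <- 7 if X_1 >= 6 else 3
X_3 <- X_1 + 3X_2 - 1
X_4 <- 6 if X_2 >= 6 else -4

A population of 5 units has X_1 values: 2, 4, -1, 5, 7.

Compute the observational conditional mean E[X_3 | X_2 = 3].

Conditioning on X_2=3 selects the 4 unit(s) with X_1 ∈ {2, 4, -1, 5}. Their X_3 values: 10, 12, 7, 13. Mean = 10.5.

10.5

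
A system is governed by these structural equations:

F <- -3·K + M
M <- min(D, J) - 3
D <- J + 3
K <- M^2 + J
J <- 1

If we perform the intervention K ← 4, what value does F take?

-14

Intervening sets K = 4 and removes its equation (K <- M^2 + J).
D = J + 3  [with J=1]  = 4
M = min(D, J) - 3  [with D=4, J=1]  = -2
F = -3·K + M  [with K=4, M=-2]  = -14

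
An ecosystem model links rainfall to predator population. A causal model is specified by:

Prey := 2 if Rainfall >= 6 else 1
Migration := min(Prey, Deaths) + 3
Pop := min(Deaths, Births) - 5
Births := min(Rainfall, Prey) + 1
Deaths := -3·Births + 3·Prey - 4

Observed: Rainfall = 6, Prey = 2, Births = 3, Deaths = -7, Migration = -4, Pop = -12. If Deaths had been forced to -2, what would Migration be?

1

Intervening sets Deaths = -2 and removes its equation (Deaths := -3·Births + 3·Prey - 4).
Prey = 2 if Rainfall >= 6 else 1  [with Rainfall=6]  = 2
Migration = min(Prey, Deaths) + 3  [with Prey=2, Deaths=-2]  = 1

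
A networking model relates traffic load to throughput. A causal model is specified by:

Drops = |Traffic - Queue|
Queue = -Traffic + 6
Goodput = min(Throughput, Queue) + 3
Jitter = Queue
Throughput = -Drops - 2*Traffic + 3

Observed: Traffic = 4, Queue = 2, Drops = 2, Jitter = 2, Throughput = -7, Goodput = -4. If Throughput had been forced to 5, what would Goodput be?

5

The intervention breaks the incoming arrows to Throughput: Throughput = -Drops - 2*Traffic + 3 no longer applies, and Throughput = 5.
Queue = -Traffic + 6  [with Traffic=4]  = 2
Goodput = min(Throughput, Queue) + 3  [with Throughput=5, Queue=2]  = 5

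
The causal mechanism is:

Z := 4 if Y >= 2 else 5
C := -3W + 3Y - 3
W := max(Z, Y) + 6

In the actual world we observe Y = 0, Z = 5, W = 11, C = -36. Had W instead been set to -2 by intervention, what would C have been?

3

The intervention breaks the incoming arrows to W: W := max(Z, Y) + 6 no longer applies, and W = -2.
C = -3W + 3Y - 3  [with W=-2, Y=0]  = 3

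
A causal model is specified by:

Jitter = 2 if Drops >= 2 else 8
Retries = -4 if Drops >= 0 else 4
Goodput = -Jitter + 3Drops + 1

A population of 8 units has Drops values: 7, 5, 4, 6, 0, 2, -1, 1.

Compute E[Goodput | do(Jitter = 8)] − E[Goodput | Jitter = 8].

Under do(Jitter=8), Jitter's equation is replaced by Jitter=8 for every unit. Per-unit Goodput: 14, 8, 5, 11, -7, -1, -10, -4. Mean = 2.
Conditioning on Jitter=8 selects the 3 unit(s) with Drops ∈ {0, -1, 1}. Their Goodput values: -7, -10, -4. Mean = -7.
Difference = 2 − (-7) = 9.

9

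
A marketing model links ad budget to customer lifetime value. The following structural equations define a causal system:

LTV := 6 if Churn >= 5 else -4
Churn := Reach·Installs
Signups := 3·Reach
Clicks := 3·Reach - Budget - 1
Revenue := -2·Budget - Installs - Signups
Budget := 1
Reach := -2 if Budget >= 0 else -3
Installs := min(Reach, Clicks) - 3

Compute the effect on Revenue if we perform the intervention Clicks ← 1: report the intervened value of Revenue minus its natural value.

-6

The intervention breaks the incoming arrows to Clicks: Clicks := 3·Reach - Budget - 1 no longer applies, and Clicks = 1.
Reach = -2 if Budget >= 0 else -3  [with Budget=1]  = -2
Installs = min(Reach, Clicks) - 3  [with Reach=-2, Clicks=1]  = -5
Signups = 3·Reach  [with Reach=-2]  = -6
Revenue = -2·Budget - Installs - Signups  [with Budget=1, Installs=-5, Signups=-6]  = 9
Without intervention: Reach = -2 if Budget >= 0 else -3  [with Budget=1]  = -2; Clicks = 3·Reach - Budget - 1  [with Reach=-2, Budget=1]  = -8; Installs = min(Reach, Clicks) - 3  [with Reach=-2, Clicks=-8]  = -11; Signups = 3·Reach  [with Reach=-2]  = -6; Revenue = -2·Budget - Installs - Signups  [with Budget=1, Installs=-11, Signups=-6]  = 15.
Change = 9 − 15 = -6.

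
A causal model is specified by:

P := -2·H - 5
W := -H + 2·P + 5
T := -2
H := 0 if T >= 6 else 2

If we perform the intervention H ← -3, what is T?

-2

Under do(H=-3), the mechanism H := 0 if T >= 6 else 2 is discarded; H is fixed at -3.
T is not downstream of the intervention, so its value is determined by the original equations.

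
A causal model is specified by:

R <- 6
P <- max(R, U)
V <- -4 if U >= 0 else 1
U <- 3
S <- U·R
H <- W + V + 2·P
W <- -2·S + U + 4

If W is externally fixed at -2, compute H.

Under do(W=-2), the mechanism W <- -2·S + U + 4 is discarded; W is fixed at -2.
V = -4 if U >= 0 else 1  [with U=3]  = -4
P = max(R, U)  [with R=6, U=3]  = 6
H = W + V + 2·P  [with W=-2, V=-4, P=6]  = 6

6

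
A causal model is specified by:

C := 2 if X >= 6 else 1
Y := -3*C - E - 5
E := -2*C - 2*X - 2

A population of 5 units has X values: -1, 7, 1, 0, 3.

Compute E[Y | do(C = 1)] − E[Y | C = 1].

2.5

The intervention sets C=1 in all 5 units regardless of X. Recomputing Y per unit gives -6, 10, -2, -4, 2; average 0.
E[Y|C=1] averages over only the 4 units with C=1 (X = -1, 1, 0, 3): Y = -6, -2, -4, 2, mean -2.5.
Difference = 0 − (-2.5) = 2.5.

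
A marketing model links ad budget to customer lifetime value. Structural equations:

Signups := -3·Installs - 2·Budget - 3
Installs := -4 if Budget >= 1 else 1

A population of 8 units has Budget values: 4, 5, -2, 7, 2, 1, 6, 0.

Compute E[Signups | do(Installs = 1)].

-11.75

Under do(Installs=1), Installs's equation is replaced by Installs=1 for every unit. Per-unit Signups: -14, -16, -2, -20, -10, -8, -18, -6. Mean = -11.75.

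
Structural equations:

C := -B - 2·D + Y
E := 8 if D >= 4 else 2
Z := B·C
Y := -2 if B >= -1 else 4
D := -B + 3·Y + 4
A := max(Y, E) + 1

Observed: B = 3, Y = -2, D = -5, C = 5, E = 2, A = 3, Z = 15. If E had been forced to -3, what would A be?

-1

The intervention breaks the incoming arrows to E: E := 8 if D >= 4 else 2 no longer applies, and E = -3.
Y = -2 if B >= -1 else 4  [with B=3]  = -2
A = max(Y, E) + 1  [with Y=-2, E=-3]  = -1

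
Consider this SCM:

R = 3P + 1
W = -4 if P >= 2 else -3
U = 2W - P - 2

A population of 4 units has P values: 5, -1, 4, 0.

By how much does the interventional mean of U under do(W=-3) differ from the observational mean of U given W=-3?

-2.5

do(W=-3) breaks W's dependence on P. With W=-3 fixed, U across the units is -13, -7, -12, -8, mean -10.
Conditioning on W=-3 selects the 2 unit(s) with P ∈ {-1, 0}. Their U values: -7, -8. Mean = -7.5.
Difference = -10 − (-7.5) = -2.5.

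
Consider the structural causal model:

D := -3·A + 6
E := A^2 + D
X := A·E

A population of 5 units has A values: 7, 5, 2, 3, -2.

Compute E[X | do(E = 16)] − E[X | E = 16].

The intervention sets E=16 in all 5 units regardless of A. Recomputing X per unit gives 112, 80, 32, 48, -32; average 48.
Conditioning on E=16 selects the 2 unit(s) with A ∈ {5, -2}. Their X values: 80, -32. Mean = 24.
Difference = 48 − 24 = 24.

24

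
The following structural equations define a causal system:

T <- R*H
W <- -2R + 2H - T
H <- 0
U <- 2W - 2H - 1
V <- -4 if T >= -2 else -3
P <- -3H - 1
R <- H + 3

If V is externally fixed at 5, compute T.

0

do(V=5) replaces the equation V <- -4 if T >= -2 else -3 with the constant V = 5.
T is not downstream of the intervention, so its value is determined by the original equations.
R = H + 3  [with H=0]  = 3
T = R*H  [with R=3, H=0]  = 0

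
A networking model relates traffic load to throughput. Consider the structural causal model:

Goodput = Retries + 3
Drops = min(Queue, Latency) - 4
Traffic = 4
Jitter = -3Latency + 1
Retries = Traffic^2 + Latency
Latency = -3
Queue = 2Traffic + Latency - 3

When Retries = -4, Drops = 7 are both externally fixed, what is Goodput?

Setting Retries = -4, Drops = 7 by intervention discards those variables' equations.
Goodput = Retries + 3  [with Retries=-4]  = -1

-1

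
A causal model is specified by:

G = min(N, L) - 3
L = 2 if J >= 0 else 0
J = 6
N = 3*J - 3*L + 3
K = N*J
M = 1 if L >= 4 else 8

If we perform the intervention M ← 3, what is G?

The intervention breaks the incoming arrows to M: M = 1 if L >= 4 else 8 no longer applies, and M = 3.
Since G is not a descendant of the intervened variable, it is unaffected.
L = 2 if J >= 0 else 0  [with J=6]  = 2
N = 3*J - 3*L + 3  [with J=6, L=2]  = 15
G = min(N, L) - 3  [with N=15, L=2]  = -1

-1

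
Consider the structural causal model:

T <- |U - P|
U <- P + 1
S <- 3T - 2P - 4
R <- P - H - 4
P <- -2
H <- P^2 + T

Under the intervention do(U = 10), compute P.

Under do(U=10), the mechanism U <- P + 1 is discarded; U is fixed at 10.
P is not downstream of the intervention, so its value is determined by the original equations.

-2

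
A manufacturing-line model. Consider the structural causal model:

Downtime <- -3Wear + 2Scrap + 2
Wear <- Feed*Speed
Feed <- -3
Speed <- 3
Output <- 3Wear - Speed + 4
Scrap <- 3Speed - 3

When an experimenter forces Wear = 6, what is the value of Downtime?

-4

The intervention breaks the incoming arrows to Wear: Wear <- Feed*Speed no longer applies, and Wear = 6.
Scrap = 3Speed - 3  [with Speed=3]  = 6
Downtime = -3Wear + 2Scrap + 2  [with Wear=6, Scrap=6]  = -4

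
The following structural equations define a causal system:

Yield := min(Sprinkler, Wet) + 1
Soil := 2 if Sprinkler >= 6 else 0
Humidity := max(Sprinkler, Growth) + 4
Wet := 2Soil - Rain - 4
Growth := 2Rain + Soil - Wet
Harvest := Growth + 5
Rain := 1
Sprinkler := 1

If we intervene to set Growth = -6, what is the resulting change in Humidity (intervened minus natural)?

-6

The intervention breaks the incoming arrows to Growth: Growth := 2Rain + Soil - Wet no longer applies, and Growth = -6.
Humidity = max(Sprinkler, Growth) + 4  [with Sprinkler=1, Growth=-6]  = 5
Without intervention: Soil = 2 if Sprinkler >= 6 else 0  [with Sprinkler=1]  = 0; Wet = 2Soil - Rain - 4  [with Soil=0, Rain=1]  = -5; Growth = 2Rain + Soil - Wet  [with Rain=1, Soil=0, Wet=-5]  = 7; Humidity = max(Sprinkler, Growth) + 4  [with Sprinkler=1, Growth=7]  = 11.
Change = 5 − 11 = -6.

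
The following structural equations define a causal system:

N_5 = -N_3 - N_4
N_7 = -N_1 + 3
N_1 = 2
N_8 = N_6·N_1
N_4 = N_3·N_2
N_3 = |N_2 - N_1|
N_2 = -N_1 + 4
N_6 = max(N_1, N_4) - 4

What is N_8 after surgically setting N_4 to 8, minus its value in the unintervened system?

do(N_4=8) replaces the equation N_4 = N_3·N_2 with the constant N_4 = 8.
N_6 = max(N_1, N_4) - 4  [with N_1=2, N_4=8]  = 4
N_8 = N_6·N_1  [with N_6=4, N_1=2]  = 8
Without intervention: N_2 = -N_1 + 4  [with N_1=2]  = 2; N_3 = |N_2 - N_1|  [with N_2=2, N_1=2]  = 0; N_4 = N_3·N_2  [with N_3=0, N_2=2]  = 0; N_6 = max(N_1, N_4) - 4  [with N_1=2, N_4=0]  = -2; N_8 = N_6·N_1  [with N_6=-2, N_1=2]  = -4.
Change = 8 − (-4) = 12.

12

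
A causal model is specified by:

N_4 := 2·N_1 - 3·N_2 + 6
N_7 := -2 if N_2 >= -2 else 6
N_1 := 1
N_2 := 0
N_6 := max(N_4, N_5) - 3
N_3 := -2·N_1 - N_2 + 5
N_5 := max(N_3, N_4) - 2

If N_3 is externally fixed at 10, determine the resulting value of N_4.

8

The intervention breaks the incoming arrows to N_3: N_3 := -2·N_1 - N_2 + 5 no longer applies, and N_3 = 10.
N_4 is not downstream of the intervention, so its value is determined by the original equations.
N_4 = 2·N_1 - 3·N_2 + 6  [with N_1=1, N_2=0]  = 8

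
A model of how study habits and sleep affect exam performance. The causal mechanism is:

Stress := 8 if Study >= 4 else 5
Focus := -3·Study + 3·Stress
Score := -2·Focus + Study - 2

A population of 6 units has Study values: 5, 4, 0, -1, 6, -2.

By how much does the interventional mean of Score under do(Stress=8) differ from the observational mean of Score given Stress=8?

The intervention sets Stress=8 in all 6 units regardless of Study. Recomputing Score per unit gives -15, -22, -50, -57, -8, -64; average -36.
E[Score|Stress=8] averages over only the 3 units with Stress=8 (Study = 5, 4, 6): Score = -15, -22, -8, mean -15.
Difference = -36 − (-15) = -21.

-21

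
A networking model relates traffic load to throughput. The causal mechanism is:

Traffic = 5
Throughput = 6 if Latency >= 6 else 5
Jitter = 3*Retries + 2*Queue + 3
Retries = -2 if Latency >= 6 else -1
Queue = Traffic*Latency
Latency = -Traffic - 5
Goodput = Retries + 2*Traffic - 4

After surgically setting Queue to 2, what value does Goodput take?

The intervention breaks the incoming arrows to Queue: Queue = Traffic*Latency no longer applies, and Queue = 2.
Goodput is not downstream of the intervention, so its value is determined by the original equations.
Latency = -Traffic - 5  [with Traffic=5]  = -10
Retries = -2 if Latency >= 6 else -1  [with Latency=-10]  = -1
Goodput = Retries + 2*Traffic - 4  [with Retries=-1, Traffic=5]  = 5

5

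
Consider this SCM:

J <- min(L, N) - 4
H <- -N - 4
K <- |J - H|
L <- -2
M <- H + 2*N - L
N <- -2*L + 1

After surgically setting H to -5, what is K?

Under do(H=-5), the mechanism H <- -N - 4 is discarded; H is fixed at -5.
N = -2*L + 1  [with L=-2]  = 5
J = min(L, N) - 4  [with L=-2, N=5]  = -6
K = |J - H|  [with J=-6, H=-5]  = 1

1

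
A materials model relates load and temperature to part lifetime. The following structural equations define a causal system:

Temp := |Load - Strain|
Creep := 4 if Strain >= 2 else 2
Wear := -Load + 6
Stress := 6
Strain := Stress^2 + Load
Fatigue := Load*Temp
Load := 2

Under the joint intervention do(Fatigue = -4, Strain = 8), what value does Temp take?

The joint intervention fixes Fatigue = -4, Strain = 8, removing each variable's own equation.
Temp = |Load - Strain|  [with Load=2, Strain=8]  = 6

6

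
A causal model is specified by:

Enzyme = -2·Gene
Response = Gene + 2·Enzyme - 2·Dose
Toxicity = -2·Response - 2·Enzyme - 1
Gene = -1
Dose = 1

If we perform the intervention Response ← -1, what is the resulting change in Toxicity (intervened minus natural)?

4

Intervening sets Response = -1 and removes its equation (Response = Gene + 2·Enzyme - 2·Dose).
Enzyme = -2·Gene  [with Gene=-1]  = 2
Toxicity = -2·Response - 2·Enzyme - 1  [with Response=-1, Enzyme=2]  = -3
Without intervention: Enzyme = -2·Gene  [with Gene=-1]  = 2; Response = Gene + 2·Enzyme - 2·Dose  [with Gene=-1, Enzyme=2, Dose=1]  = 1; Toxicity = -2·Response - 2·Enzyme - 1  [with Response=1, Enzyme=2]  = -7.
Change = -3 − (-7) = 4.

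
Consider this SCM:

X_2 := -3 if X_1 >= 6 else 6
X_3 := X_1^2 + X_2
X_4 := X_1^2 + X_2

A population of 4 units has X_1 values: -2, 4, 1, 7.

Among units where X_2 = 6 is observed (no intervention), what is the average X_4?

13

E[X_4|X_2=6] averages over only the 3 units with X_2=6 (X_1 = -2, 4, 1): X_4 = 10, 22, 7, mean 13.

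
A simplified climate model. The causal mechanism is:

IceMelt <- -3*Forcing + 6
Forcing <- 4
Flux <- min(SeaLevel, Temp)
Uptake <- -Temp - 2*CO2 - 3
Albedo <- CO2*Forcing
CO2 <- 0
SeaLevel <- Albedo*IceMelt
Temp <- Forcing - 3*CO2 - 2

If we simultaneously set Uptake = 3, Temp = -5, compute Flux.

-5

Under do(Uptake = 3, Temp = -5), each intervened variable's structural equation is replaced by its fixed value.
IceMelt = -3*Forcing + 6  [with Forcing=4]  = -6
Albedo = CO2*Forcing  [with CO2=0, Forcing=4]  = 0
SeaLevel = Albedo*IceMelt  [with Albedo=0, IceMelt=-6]  = 0
Flux = min(SeaLevel, Temp)  [with SeaLevel=0, Temp=-5]  = -5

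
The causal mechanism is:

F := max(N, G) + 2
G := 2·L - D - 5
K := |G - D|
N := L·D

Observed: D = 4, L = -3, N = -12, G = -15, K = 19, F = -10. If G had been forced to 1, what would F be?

3

Under do(G=1), the mechanism G := 2·L - D - 5 is discarded; G is fixed at 1.
N = L·D  [with L=-3, D=4]  = -12
F = max(N, G) + 2  [with N=-12, G=1]  = 3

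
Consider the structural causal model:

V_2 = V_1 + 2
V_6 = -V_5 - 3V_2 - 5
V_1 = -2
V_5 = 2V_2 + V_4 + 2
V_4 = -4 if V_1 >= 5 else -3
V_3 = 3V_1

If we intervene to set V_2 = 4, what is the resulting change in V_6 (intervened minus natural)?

-20

Under do(V_2=4), the mechanism V_2 = V_1 + 2 is discarded; V_2 is fixed at 4.
V_4 = -4 if V_1 >= 5 else -3  [with V_1=-2]  = -3
V_5 = 2V_2 + V_4 + 2  [with V_2=4, V_4=-3]  = 7
V_6 = -V_5 - 3V_2 - 5  [with V_5=7, V_2=4]  = -24
Without intervention: V_2 = V_1 + 2  [with V_1=-2]  = 0; V_4 = -4 if V_1 >= 5 else -3  [with V_1=-2]  = -3; V_5 = 2V_2 + V_4 + 2  [with V_2=0, V_4=-3]  = -1; V_6 = -V_5 - 3V_2 - 5  [with V_5=-1, V_2=0]  = -4.
Change = -24 − (-4) = -20.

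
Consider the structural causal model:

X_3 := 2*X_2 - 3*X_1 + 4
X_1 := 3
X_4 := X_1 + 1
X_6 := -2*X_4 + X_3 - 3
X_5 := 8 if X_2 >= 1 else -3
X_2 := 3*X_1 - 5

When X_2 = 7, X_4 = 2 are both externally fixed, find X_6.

2

The joint intervention fixes X_2 = 7, X_4 = 2, removing each variable's own equation.
X_3 = 2*X_2 - 3*X_1 + 4  [with X_2=7, X_1=3]  = 9
X_6 = -2*X_4 + X_3 - 3  [with X_4=2, X_3=9]  = 2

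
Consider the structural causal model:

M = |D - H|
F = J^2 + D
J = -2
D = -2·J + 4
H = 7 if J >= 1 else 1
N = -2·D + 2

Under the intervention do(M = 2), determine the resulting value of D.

8

The intervention breaks the incoming arrows to M: M = |D - H| no longer applies, and M = 2.
Since D is not a descendant of the intervened variable, it is unaffected.
D = -2·J + 4  [with J=-2]  = 8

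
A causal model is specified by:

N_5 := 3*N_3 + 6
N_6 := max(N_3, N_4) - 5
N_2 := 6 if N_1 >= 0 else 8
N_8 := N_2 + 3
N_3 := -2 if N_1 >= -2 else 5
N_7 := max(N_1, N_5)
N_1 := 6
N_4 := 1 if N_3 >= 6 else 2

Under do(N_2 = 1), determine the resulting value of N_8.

4

do(N_2=1) replaces the equation N_2 := 6 if N_1 >= 0 else 8 with the constant N_2 = 1.
N_8 = N_2 + 3  [with N_2=1]  = 4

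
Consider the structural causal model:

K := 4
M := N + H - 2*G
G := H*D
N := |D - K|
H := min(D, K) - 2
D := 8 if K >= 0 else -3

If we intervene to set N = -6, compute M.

The intervention breaks the incoming arrows to N: N := |D - K| no longer applies, and N = -6.
D = 8 if K >= 0 else -3  [with K=4]  = 8
H = min(D, K) - 2  [with D=8, K=4]  = 2
G = H*D  [with H=2, D=8]  = 16
M = N + H - 2*G  [with N=-6, H=2, G=16]  = -36

-36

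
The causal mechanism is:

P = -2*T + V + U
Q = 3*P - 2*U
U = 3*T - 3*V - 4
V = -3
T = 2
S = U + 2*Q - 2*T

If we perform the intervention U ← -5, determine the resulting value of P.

The intervention breaks the incoming arrows to U: U = 3*T - 3*V - 4 no longer applies, and U = -5.
P = -2*T + V + U  [with T=2, V=-3, U=-5]  = -12

-12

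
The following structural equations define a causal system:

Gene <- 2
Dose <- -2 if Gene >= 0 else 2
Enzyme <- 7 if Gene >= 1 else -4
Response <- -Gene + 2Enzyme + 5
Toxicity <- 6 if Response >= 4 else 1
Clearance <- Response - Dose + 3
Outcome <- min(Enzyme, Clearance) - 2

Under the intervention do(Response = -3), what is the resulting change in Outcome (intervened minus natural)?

-5

The intervention breaks the incoming arrows to Response: Response <- -Gene + 2Enzyme + 5 no longer applies, and Response = -3.
Dose = -2 if Gene >= 0 else 2  [with Gene=2]  = -2
Enzyme = 7 if Gene >= 1 else -4  [with Gene=2]  = 7
Clearance = Response - Dose + 3  [with Response=-3, Dose=-2]  = 2
Outcome = min(Enzyme, Clearance) - 2  [with Enzyme=7, Clearance=2]  = 0
Without intervention: Dose = -2 if Gene >= 0 else 2  [with Gene=2]  = -2; Enzyme = 7 if Gene >= 1 else -4  [with Gene=2]  = 7; Response = -Gene + 2Enzyme + 5  [with Gene=2, Enzyme=7]  = 17; Clearance = Response - Dose + 3  [with Response=17, Dose=-2]  = 22; Outcome = min(Enzyme, Clearance) - 2  [with Enzyme=7, Clearance=22]  = 5.
Change = 0 − 5 = -5.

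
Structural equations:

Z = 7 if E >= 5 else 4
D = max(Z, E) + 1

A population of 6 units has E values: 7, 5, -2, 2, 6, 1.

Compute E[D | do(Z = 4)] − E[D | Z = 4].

1

do(Z=4) breaks Z's dependence on E. With Z=4 fixed, D across the units is 8, 6, 5, 5, 7, 5, mean 6.
E[D|Z=4] averages over only the 3 units with Z=4 (E = -2, 2, 1): D = 5, 5, 5, mean 5.
Difference = 6 − 5 = 1.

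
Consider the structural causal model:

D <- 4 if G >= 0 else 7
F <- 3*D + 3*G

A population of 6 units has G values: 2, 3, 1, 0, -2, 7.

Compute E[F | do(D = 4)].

17.5

The intervention sets D=4 in all 6 units regardless of G. Recomputing F per unit gives 18, 21, 15, 12, 6, 33; average 17.5.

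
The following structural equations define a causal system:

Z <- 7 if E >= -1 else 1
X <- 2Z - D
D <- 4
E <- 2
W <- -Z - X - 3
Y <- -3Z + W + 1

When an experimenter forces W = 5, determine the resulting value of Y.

-15

The intervention breaks the incoming arrows to W: W <- -Z - X - 3 no longer applies, and W = 5.
Z = 7 if E >= -1 else 1  [with E=2]  = 7
Y = -3Z + W + 1  [with Z=7, W=5]  = -15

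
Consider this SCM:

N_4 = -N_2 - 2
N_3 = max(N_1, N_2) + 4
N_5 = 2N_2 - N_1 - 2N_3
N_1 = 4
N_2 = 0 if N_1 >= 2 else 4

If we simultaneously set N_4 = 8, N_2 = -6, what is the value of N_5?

-32

The joint intervention fixes N_4 = 8, N_2 = -6, removing each variable's own equation.
N_3 = max(N_1, N_2) + 4  [with N_1=4, N_2=-6]  = 8
N_5 = 2N_2 - N_1 - 2N_3  [with N_2=-6, N_1=4, N_3=8]  = -32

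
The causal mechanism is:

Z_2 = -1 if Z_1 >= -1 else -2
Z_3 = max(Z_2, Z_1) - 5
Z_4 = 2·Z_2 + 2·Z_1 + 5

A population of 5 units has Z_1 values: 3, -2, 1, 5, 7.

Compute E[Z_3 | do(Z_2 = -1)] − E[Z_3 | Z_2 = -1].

The intervention sets Z_2=-1 in all 5 units regardless of Z_1. Recomputing Z_3 per unit gives -2, -6, -4, 0, 2; average -2.
Conditioning on Z_2=-1 selects the 4 unit(s) with Z_1 ∈ {3, 1, 5, 7}. Their Z_3 values: -2, -4, 0, 2. Mean = -1.
Difference = -2 − (-1) = -1.

-1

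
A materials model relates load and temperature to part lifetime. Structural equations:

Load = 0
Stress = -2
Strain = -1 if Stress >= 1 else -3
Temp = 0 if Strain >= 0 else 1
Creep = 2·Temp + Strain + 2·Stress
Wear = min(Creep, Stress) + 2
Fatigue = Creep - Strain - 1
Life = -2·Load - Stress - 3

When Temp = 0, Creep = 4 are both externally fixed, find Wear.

0

The joint intervention fixes Temp = 0, Creep = 4, removing each variable's own equation.
Wear = min(Creep, Stress) + 2  [with Creep=4, Stress=-2]  = 0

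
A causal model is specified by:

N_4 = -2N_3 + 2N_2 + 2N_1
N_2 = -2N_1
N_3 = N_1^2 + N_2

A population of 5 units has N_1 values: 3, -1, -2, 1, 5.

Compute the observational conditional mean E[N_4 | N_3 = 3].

-8

Conditioning on N_3=3 selects the 2 unit(s) with N_1 ∈ {3, -1}. Their N_4 values: -12, -4. Mean = -8.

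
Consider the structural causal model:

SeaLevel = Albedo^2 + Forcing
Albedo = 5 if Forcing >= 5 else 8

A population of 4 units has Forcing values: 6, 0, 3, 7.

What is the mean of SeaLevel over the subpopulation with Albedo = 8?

Observing Albedo=8 restricts to units where Albedo's equation naturally yields 8: Forcing ∈ {0, 3}. In that subpopulation SeaLevel = 64, 67, mean 65.5.

65.5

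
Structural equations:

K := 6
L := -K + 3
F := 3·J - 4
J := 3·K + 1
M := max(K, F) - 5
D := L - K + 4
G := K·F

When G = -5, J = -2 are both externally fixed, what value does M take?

1

Setting G = -5, J = -2 by intervention discards those variables' equations.
F = 3·J - 4  [with J=-2]  = -10
M = max(K, F) - 5  [with K=6, F=-10]  = 1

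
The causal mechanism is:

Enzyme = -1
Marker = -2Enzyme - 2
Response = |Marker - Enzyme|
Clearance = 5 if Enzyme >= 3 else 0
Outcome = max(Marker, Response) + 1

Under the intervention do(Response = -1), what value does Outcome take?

1

do(Response=-1) replaces the equation Response = |Marker - Enzyme| with the constant Response = -1.
Marker = -2Enzyme - 2  [with Enzyme=-1]  = 0
Outcome = max(Marker, Response) + 1  [with Marker=0, Response=-1]  = 1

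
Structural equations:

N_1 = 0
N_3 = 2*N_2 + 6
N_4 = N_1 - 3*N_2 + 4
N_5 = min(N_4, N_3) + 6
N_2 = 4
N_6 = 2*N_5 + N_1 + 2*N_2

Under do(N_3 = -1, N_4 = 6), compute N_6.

Setting N_3 = -1, N_4 = 6 by intervention discards those variables' equations.
N_5 = min(N_4, N_3) + 6  [with N_4=6, N_3=-1]  = 5
N_6 = 2*N_5 + N_1 + 2*N_2  [with N_5=5, N_1=0, N_2=4]  = 18

18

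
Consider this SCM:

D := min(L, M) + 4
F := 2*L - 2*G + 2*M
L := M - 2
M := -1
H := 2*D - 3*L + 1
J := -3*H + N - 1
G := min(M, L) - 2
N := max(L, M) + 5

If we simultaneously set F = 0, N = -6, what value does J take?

-43

Under do(F = 0, N = -6), each intervened variable's structural equation is replaced by its fixed value.
L = M - 2  [with M=-1]  = -3
D = min(L, M) + 4  [with L=-3, M=-1]  = 1
H = 2*D - 3*L + 1  [with D=1, L=-3]  = 12
J = -3*H + N - 1  [with H=12, N=-6]  = -43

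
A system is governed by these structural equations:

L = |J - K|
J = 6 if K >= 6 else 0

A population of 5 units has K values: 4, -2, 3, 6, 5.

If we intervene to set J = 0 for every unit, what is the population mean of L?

Every unit gets J=0 under the intervention. L values become 4, 2, 3, 6, 5; E[L|do(J=0)] = 4.

4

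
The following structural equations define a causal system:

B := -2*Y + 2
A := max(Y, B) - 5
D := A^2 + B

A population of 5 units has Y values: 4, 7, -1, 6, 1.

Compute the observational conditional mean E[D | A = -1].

0

E[D|A=-1] averages over only the 2 units with A=-1 (Y = 4, -1): D = -5, 5, mean 0.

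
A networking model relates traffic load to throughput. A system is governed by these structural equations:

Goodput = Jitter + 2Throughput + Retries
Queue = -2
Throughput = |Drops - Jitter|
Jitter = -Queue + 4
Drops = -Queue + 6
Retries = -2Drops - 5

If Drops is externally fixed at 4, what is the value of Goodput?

Under do(Drops=4), the mechanism Drops = -Queue + 6 is discarded; Drops is fixed at 4.
Retries = -2Drops - 5  [with Drops=4]  = -13
Jitter = -Queue + 4  [with Queue=-2]  = 6
Throughput = |Drops - Jitter|  [with Drops=4, Jitter=6]  = 2
Goodput = Jitter + 2Throughput + Retries  [with Jitter=6, Throughput=2, Retries=-13]  = -3

-3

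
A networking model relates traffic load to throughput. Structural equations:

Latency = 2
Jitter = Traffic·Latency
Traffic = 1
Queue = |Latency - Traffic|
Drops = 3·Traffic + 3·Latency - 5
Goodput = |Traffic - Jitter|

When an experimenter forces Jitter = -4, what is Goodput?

The intervention breaks the incoming arrows to Jitter: Jitter = Traffic·Latency no longer applies, and Jitter = -4.
Goodput = |Traffic - Jitter|  [with Traffic=1, Jitter=-4]  = 5

5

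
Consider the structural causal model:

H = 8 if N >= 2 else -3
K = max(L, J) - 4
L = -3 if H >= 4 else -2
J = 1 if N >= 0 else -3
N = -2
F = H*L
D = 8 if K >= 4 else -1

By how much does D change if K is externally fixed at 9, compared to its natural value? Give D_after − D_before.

9

Under do(K=9), the mechanism K = max(L, J) - 4 is discarded; K is fixed at 9.
D = 8 if K >= 4 else -1  [with K=9]  = 8
Without intervention: J = 1 if N >= 0 else -3  [with N=-2]  = -3; H = 8 if N >= 2 else -3  [with N=-2]  = -3; L = -3 if H >= 4 else -2  [with H=-3]  = -2; K = max(L, J) - 4  [with L=-2, J=-3]  = -6; D = 8 if K >= 4 else -1  [with K=-6]  = -1.
Change = 8 − (-1) = 9.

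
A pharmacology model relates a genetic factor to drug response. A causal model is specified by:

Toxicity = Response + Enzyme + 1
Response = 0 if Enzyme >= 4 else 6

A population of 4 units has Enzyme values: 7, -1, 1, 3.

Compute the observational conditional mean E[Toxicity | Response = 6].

Observing Response=6 restricts to units where Response's equation naturally yields 6: Enzyme ∈ {-1, 1, 3}. In that subpopulation Toxicity = 6, 8, 10, mean 8.

8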